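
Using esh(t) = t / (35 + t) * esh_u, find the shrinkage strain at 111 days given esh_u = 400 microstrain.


esh(111) = 111 / (35 + 111) * 400
= 111 / 146 * 400
= 304.1 microstrain

304.1


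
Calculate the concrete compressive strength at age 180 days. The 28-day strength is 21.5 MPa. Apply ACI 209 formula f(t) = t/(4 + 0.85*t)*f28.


f(180) = 180 / (4 + 0.85 * 180) * 21.5
= 180 / 157.0 * 21.5
= 24.65 MPa

24.65


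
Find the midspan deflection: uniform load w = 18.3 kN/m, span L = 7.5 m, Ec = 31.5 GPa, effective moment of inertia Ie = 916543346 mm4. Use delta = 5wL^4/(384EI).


Convert: L = 7.5 m = 7500 mm, Ec = 31.5 GPa = 31500 MPa
delta = 5 * 18.3 * 7500^4 / (384 * 31500 * 916543346)
= 26.11 mm

26.11


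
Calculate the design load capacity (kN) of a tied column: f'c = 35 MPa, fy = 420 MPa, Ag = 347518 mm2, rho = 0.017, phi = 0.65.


Ast = rho * Ag = 0.017 * 347518 = 5907.806 mm2
phi*Pn = 0.65 * 0.80 * (0.85 * 35 * (347518 - 5907.806) + 420 * 5907.806) / 1000
= 6574.97 kN

6574.97


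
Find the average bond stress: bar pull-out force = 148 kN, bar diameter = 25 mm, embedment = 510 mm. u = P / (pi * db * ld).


u = P / (pi * db * ld)
= 148 * 1000 / (pi * 25 * 510)
= 3.695 MPa

3.695


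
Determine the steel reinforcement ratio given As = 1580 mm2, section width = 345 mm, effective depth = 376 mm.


rho = As / (b * d)
= 1580 / (345 * 376)
= 0.0122

0.0122


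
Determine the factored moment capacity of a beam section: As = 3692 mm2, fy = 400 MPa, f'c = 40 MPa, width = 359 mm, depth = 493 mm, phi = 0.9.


a = As * fy / (0.85 * f'c * b)
= 3692 * 400 / (0.85 * 40 * 359)
= 120.9897 mm
Mn = As * fy * (d - a/2) / 10^6
= 638.7236 kN-m
phi*Mn = 0.9 * 638.7236 = 574.85 kN-m

574.85


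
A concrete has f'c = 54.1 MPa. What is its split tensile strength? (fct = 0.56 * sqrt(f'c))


fct = 0.56 * sqrt(54.1)
= 0.56 * 7.355
= 4.119 MPa

4.119


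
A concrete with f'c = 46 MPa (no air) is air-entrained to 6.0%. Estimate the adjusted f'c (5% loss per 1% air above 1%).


Strength loss = (6.0 - 1) * 5 = 25.0%
f'c = 46 * (1 - 25.0/100)
= 34.5 MPa

34.5


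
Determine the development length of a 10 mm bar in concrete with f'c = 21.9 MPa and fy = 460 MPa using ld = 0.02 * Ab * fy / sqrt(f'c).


Ab = pi * 10^2 / 4 = 78.54 mm2
ld = 0.02 * 78.54 * 460 / sqrt(21.9)
= 154.4 mm

154.4


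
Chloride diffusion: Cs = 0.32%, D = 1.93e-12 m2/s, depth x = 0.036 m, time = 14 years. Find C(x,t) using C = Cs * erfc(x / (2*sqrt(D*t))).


t_seconds = 14 * 365.25 * 24 * 3600 = 441806400.0 s
arg = 0.036 / (2 * sqrt(1.93e-12 * 441806400.0))
= 0.6164
erfc(0.6164) = 0.3833
C = 0.32 * 0.3833 = 0.1227%

0.1227


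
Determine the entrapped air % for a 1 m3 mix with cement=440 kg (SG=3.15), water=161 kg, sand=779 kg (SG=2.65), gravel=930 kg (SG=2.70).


Vol cement = 440 / (3.15 * 1000) = 0.139683 m3
Vol water = 161 / 1000 = 0.161 m3
Vol sand = 779 / (2.65 * 1000) = 0.293962 m3
Vol gravel = 930 / (2.70 * 1000) = 0.344444 m3
Total solid + water volume = 0.939089 m3
Air = (1 - 0.939089) * 100 = 6.09%

6.09


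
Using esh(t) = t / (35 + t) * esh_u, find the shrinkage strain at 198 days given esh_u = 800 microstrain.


esh(198) = 198 / (35 + 198) * 800
= 198 / 233 * 800
= 679.8 microstrain

679.8


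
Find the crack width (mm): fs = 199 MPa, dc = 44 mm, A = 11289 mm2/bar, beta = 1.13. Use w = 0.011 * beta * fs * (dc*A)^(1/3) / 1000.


w = 0.011 * beta * fs * (dc * A)^(1/3) / 1000
= 0.011 * 1.13 * 199 * (44 * 11289)^(1/3) / 1000
= 0.196 mm

0.196


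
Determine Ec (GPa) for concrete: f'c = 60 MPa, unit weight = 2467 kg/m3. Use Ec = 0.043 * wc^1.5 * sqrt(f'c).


Ec = 0.043 * 2467^1.5 * sqrt(60) / 1000
= 40.81 GPa

40.81


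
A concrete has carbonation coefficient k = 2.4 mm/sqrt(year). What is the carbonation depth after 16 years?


depth = k * sqrt(t)
= 2.4 * sqrt(16)
= 9.6 mm

9.6


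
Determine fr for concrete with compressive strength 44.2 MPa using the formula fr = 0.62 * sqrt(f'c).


fr = 0.62 * sqrt(44.2)
= 4.122 MPa

4.122


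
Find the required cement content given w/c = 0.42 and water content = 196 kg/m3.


Cement = water / (w/c)
= 196 / 0.42
= 466.7 kg/m3

466.7


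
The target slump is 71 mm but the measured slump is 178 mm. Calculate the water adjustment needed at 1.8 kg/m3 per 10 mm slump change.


Difference = 71 - 178 = -107 mm
Water adjustment = -107 * 1.8 / 10 = -19.3 kg/m3

-19.3


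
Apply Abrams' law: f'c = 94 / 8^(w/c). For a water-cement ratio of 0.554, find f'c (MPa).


f'c = 94 / 8^0.554
= 94 / 3.165
= 29.7 MPa

29.7


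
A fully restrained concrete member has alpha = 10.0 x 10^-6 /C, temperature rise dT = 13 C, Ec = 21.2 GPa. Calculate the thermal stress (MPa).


sigma = alpha * dT * Ec
= 10.0e-6 * 13 * 21.2 * 1000
= 2.756 MPa

2.756


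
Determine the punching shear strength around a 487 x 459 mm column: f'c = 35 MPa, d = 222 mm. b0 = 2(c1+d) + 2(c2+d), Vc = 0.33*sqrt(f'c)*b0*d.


b0 = 2*(487 + 222) + 2*(459 + 222) = 2780 mm
Vc = 0.33 * sqrt(35) * 2780 * 222 / 1000
= 1204.89 kN

1204.89


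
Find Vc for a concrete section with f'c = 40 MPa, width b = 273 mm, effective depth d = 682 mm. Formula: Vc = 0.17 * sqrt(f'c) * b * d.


Vc = 0.17 * sqrt(40) * 273 * 682 / 1000
= 200.18 kN

200.18


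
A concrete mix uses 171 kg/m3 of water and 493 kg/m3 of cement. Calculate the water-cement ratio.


w/c = water / cement
w/c = 171 / 493 = 0.347

0.347


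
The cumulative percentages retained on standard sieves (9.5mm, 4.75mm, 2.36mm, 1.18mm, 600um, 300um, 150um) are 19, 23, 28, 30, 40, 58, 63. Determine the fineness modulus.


FM = sum(cumulative % retained) / 100
= 261 / 100
= 2.61

2.61


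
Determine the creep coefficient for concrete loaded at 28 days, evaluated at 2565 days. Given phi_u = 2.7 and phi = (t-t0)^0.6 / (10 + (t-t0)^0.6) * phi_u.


dt = 2565 - 28 = 2537
phi = 2537^0.6 / (10 + 2537^0.6) * 2.7
= 2.476

2.476


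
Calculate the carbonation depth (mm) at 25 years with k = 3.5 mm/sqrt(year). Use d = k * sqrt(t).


depth = k * sqrt(t)
= 3.5 * sqrt(25)
= 17.5 mm

17.5


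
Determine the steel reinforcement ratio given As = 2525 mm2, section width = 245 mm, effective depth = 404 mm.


rho = As / (b * d)
= 2525 / (245 * 404)
= 0.0255

0.0255


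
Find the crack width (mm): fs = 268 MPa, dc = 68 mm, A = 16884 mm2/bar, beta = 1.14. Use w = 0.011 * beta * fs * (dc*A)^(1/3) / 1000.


w = 0.011 * beta * fs * (dc * A)^(1/3) / 1000
= 0.011 * 1.14 * 268 * (68 * 16884)^(1/3) / 1000
= 0.352 mm

0.352


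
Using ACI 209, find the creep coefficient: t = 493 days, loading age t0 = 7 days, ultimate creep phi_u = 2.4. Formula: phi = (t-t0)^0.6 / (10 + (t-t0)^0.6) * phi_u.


dt = 493 - 7 = 486
phi = 486^0.6 / (10 + 486^0.6) * 2.4
= 1.929

1.929


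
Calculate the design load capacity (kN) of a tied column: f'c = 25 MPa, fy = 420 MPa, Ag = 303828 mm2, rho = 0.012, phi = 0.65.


Ast = rho * Ag = 0.012 * 303828 = 3645.936 mm2
phi*Pn = 0.65 * 0.80 * (0.85 * 25 * (303828 - 3645.936) + 420 * 3645.936) / 1000
= 4113.28 kN

4113.28


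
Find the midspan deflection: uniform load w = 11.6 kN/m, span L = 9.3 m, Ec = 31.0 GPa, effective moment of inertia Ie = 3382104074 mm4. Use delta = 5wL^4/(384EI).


Convert: L = 9.3 m = 9300 mm, Ec = 31.0 GPa = 31000 MPa
delta = 5 * 11.6 * 9300^4 / (384 * 31000 * 3382104074)
= 10.78 mm

10.78


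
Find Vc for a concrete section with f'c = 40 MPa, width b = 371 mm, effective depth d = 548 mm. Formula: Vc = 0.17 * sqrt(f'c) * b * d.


Vc = 0.17 * sqrt(40) * 371 * 548 / 1000
= 218.59 kN

218.59


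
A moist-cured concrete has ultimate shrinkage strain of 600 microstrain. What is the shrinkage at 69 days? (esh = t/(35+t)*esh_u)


esh(69) = 69 / (35 + 69) * 600
= 69 / 104 * 600
= 398.1 microstrain

398.1


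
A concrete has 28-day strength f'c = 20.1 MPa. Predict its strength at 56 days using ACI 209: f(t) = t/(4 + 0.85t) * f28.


f(56) = 56 / (4 + 0.85 * 56) * 20.1
= 56 / 51.6 * 20.1
= 21.81 MPa

21.81


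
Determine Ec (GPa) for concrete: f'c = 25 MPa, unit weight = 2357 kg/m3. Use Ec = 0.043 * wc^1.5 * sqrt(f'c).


Ec = 0.043 * 2357^1.5 * sqrt(25) / 1000
= 24.6 GPa

24.6


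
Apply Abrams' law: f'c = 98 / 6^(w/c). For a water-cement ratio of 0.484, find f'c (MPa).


f'c = 98 / 6^0.484
= 98 / 2.38
= 41.17 MPa

41.17


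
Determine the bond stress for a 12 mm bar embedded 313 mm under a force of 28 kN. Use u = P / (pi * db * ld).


u = P / (pi * db * ld)
= 28 * 1000 / (pi * 12 * 313)
= 2.373 MPa

2.373


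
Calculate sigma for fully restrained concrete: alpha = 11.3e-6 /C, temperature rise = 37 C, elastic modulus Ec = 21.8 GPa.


sigma = alpha * dT * Ec
= 11.3e-6 * 37 * 21.8 * 1000
= 9.115 MPa

9.115


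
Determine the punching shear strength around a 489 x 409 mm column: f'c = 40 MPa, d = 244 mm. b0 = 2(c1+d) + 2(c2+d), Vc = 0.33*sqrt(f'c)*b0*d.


b0 = 2*(489 + 244) + 2*(409 + 244) = 2772 mm
Vc = 0.33 * sqrt(40) * 2772 * 244 / 1000
= 1411.65 kN

1411.65


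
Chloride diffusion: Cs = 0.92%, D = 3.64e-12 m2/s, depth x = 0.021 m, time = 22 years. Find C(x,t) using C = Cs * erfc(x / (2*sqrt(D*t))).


t_seconds = 22 * 365.25 * 24 * 3600 = 694267200.0 s
arg = 0.021 / (2 * sqrt(3.64e-12 * 694267200.0))
= 0.2089
erfc(0.2089) = 0.7677
C = 0.92 * 0.7677 = 0.7063%

0.7063


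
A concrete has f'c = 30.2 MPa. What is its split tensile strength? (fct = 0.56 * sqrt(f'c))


fct = 0.56 * sqrt(30.2)
= 0.56 * 5.495
= 3.077 MPa

3.077


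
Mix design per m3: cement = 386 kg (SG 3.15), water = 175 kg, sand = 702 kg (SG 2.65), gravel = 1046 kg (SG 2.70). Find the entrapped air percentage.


Vol cement = 386 / (3.15 * 1000) = 0.12254 m3
Vol water = 175 / 1000 = 0.175 m3
Vol sand = 702 / (2.65 * 1000) = 0.264906 m3
Vol gravel = 1046 / (2.70 * 1000) = 0.387407 m3
Total solid + water volume = 0.949853 m3
Air = (1 - 0.949853) * 100 = 5.01%

5.01


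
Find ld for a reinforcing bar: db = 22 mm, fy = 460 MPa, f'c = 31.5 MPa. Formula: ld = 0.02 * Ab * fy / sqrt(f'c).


Ab = pi * 22^2 / 4 = 380.133 mm2
ld = 0.02 * 380.133 * 460 / sqrt(31.5)
= 623.1 mm

623.1


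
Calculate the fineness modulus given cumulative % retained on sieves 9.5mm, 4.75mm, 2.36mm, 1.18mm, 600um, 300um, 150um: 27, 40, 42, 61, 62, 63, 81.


FM = sum(cumulative % retained) / 100
= 376 / 100
= 3.76

3.76


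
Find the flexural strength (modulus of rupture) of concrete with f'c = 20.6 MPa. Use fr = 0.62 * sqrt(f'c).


fr = 0.62 * sqrt(20.6)
= 2.814 MPa

2.814


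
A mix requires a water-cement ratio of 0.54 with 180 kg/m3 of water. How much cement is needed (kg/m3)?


Cement = water / (w/c)
= 180 / 0.54
= 333.3 kg/m3

333.3


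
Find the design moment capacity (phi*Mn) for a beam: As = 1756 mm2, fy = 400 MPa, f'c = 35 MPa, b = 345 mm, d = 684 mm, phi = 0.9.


a = As * fy / (0.85 * f'c * b)
= 1756 * 400 / (0.85 * 35 * 345)
= 68.435 mm
Mn = As * fy * (d - a/2) / 10^6
= 456.4072 kN-m
phi*Mn = 0.9 * 456.4072 = 410.77 kN-m

410.77


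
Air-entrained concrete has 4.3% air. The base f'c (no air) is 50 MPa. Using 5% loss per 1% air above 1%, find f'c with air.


Strength loss = (4.3 - 1) * 5 = 16.5%
f'c = 50 * (1 - 16.5/100)
= 41.75 MPa

41.75


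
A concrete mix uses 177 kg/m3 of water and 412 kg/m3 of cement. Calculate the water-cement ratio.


w/c = water / cement
w/c = 177 / 412 = 0.43

0.43


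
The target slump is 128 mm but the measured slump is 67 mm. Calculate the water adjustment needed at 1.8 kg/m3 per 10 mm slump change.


Difference = 128 - 67 = 61 mm
Water adjustment = 61 * 1.8 / 10 = 11.0 kg/m3

11.0


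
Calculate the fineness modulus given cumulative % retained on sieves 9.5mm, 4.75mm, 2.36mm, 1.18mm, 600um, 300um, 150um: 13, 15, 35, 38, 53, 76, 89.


FM = sum(cumulative % retained) / 100
= 319 / 100
= 3.19

3.19


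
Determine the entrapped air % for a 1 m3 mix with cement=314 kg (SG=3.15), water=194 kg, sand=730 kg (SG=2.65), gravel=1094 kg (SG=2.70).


Vol cement = 314 / (3.15 * 1000) = 0.099683 m3
Vol water = 194 / 1000 = 0.194 m3
Vol sand = 730 / (2.65 * 1000) = 0.275472 m3
Vol gravel = 1094 / (2.70 * 1000) = 0.405185 m3
Total solid + water volume = 0.974339 m3
Air = (1 - 0.974339) * 100 = 2.57%

2.57


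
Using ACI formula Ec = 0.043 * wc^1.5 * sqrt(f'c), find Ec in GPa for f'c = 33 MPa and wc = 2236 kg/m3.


Ec = 0.043 * 2236^1.5 * sqrt(33) / 1000
= 26.12 GPa

26.12


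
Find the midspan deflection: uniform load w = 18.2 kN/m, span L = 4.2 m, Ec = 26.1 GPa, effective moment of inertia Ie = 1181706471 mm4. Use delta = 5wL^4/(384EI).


Convert: L = 4.2 m = 4200 mm, Ec = 26.1 GPa = 26100 MPa
delta = 5 * 18.2 * 4200^4 / (384 * 26100 * 1181706471)
= 2.39 mm

2.39


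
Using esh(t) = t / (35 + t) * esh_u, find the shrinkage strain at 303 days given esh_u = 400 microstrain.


esh(303) = 303 / (35 + 303) * 400
= 303 / 338 * 400
= 358.6 microstrain

358.6


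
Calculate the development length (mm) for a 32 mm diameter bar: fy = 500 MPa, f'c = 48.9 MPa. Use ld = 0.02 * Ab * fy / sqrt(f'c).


Ab = pi * 32^2 / 4 = 804.248 mm2
ld = 0.02 * 804.248 * 500 / sqrt(48.9)
= 1150.1 mm

1150.1


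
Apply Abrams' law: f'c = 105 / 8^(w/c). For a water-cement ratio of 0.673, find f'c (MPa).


f'c = 105 / 8^0.673
= 105 / 4.053
= 25.91 MPa

25.91


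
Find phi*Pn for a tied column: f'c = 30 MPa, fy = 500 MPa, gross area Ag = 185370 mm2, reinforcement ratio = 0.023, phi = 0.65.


Ast = rho * Ag = 0.023 * 185370 = 4263.51 mm2
phi*Pn = 0.65 * 0.80 * (0.85 * 30 * (185370 - 4263.51) + 500 * 4263.51) / 1000
= 3509.98 kN

3509.98


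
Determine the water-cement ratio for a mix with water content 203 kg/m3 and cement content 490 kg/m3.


w/c = water / cement
w/c = 203 / 490 = 0.414

0.414


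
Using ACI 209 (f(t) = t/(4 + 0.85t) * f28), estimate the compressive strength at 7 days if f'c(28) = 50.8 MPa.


f(7) = 7 / (4 + 0.85 * 7) * 50.8
= 7 / 9.95 * 50.8
= 35.74 MPa

35.74


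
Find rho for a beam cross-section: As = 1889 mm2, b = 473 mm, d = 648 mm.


rho = As / (b * d)
= 1889 / (473 * 648)
= 0.0062

0.0062


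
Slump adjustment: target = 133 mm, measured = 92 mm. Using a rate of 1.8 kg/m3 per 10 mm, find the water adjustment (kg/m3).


Difference = 133 - 92 = 41 mm
Water adjustment = 41 * 1.8 / 10 = 7.4 kg/m3

7.4


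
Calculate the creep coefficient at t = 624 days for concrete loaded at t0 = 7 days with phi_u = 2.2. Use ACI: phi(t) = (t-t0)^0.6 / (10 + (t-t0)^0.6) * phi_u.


dt = 624 - 7 = 617
phi = 617^0.6 / (10 + 617^0.6) * 2.2
= 1.816

1.816


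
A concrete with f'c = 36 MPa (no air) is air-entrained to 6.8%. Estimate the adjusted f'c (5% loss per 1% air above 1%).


Strength loss = (6.8 - 1) * 5 = 29.0%
f'c = 36 * (1 - 29.0/100)
= 25.56 MPa

25.56


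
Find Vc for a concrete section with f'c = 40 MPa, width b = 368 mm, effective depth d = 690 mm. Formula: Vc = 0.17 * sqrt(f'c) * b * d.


Vc = 0.17 * sqrt(40) * 368 * 690 / 1000
= 273.01 kN

273.01


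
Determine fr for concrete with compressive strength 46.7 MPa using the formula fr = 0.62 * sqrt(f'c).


fr = 0.62 * sqrt(46.7)
= 4.237 MPa

4.237


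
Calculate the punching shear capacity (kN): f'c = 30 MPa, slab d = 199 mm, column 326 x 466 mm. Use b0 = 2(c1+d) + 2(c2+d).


b0 = 2*(326 + 199) + 2*(466 + 199) = 2380 mm
Vc = 0.33 * sqrt(30) * 2380 * 199 / 1000
= 856.06 kN

856.06


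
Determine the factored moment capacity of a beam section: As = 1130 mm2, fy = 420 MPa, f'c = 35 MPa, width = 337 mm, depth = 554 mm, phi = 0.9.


a = As * fy / (0.85 * f'c * b)
= 1130 * 420 / (0.85 * 35 * 337)
= 47.3381 mm
Mn = As * fy * (d - a/2) / 10^6
= 251.6951 kN-m
phi*Mn = 0.9 * 251.6951 = 226.53 kN-m

226.53


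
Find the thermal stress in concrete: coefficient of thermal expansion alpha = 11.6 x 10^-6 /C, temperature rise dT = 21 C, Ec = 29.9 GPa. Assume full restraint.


sigma = alpha * dT * Ec
= 11.6e-6 * 21 * 29.9 * 1000
= 7.284 MPa

7.284


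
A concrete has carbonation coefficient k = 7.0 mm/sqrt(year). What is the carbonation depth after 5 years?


depth = k * sqrt(t)
= 7.0 * sqrt(5)
= 15.65 mm

15.65


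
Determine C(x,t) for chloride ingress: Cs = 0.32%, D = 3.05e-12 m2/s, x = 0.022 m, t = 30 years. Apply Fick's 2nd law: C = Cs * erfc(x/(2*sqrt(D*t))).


t_seconds = 30 * 365.25 * 24 * 3600 = 946728000.0 s
arg = 0.022 / (2 * sqrt(3.05e-12 * 946728000.0))
= 0.2047
erfc(0.2047) = 0.7722
C = 0.32 * 0.7722 = 0.2471%

0.2471


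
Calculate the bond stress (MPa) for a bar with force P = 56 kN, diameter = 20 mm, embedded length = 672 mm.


u = P / (pi * db * ld)
= 56 * 1000 / (pi * 20 * 672)
= 1.326 MPa

1.326


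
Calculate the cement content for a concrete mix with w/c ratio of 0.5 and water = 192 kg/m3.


Cement = water / (w/c)
= 192 / 0.5
= 384.0 kg/m3

384.0


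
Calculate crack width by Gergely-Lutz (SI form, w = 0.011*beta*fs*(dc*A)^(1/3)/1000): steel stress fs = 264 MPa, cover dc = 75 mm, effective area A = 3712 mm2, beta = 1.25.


w = 0.011 * beta * fs * (dc * A)^(1/3) / 1000
= 0.011 * 1.25 * 264 * (75 * 3712)^(1/3) / 1000
= 0.237 mm

0.237


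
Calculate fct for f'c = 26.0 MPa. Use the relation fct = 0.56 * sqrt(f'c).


fct = 0.56 * sqrt(26.0)
= 0.56 * 5.099
= 2.855 MPa

2.855


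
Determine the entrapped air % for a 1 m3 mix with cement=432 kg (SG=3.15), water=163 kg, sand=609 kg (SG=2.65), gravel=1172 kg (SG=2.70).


Vol cement = 432 / (3.15 * 1000) = 0.137143 m3
Vol water = 163 / 1000 = 0.163 m3
Vol sand = 609 / (2.65 * 1000) = 0.229811 m3
Vol gravel = 1172 / (2.70 * 1000) = 0.434074 m3
Total solid + water volume = 0.964028 m3
Air = (1 - 0.964028) * 100 = 3.6%

3.6


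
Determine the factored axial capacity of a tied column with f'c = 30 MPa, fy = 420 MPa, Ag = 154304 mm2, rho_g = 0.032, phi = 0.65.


Ast = rho * Ag = 0.032 * 154304 = 4937.728 mm2
phi*Pn = 0.65 * 0.80 * (0.85 * 30 * (154304 - 4937.728) + 420 * 4937.728) / 1000
= 3059.0 kN

3059.0


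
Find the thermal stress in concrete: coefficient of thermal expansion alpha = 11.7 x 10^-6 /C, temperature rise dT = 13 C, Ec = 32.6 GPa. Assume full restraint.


sigma = alpha * dT * Ec
= 11.7e-6 * 13 * 32.6 * 1000
= 4.958 MPa

4.958


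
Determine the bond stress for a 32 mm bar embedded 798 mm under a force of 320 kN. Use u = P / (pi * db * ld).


u = P / (pi * db * ld)
= 320 * 1000 / (pi * 32 * 798)
= 3.989 MPa

3.989


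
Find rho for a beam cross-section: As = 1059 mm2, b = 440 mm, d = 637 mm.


rho = As / (b * d)
= 1059 / (440 * 637)
= 0.0038

0.0038


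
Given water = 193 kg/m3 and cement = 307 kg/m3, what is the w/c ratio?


w/c = water / cement
w/c = 193 / 307 = 0.629

0.629


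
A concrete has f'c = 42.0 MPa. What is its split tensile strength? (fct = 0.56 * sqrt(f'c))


fct = 0.56 * sqrt(42.0)
= 0.56 * 6.481
= 3.629 MPa

3.629


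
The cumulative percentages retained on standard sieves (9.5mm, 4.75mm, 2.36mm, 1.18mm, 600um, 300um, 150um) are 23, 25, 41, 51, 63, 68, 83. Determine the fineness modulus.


FM = sum(cumulative % retained) / 100
= 354 / 100
= 3.54

3.54


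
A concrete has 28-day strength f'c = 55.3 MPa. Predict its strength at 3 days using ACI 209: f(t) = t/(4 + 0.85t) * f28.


f(3) = 3 / (4 + 0.85 * 3) * 55.3
= 3 / 6.55 * 55.3
= 25.33 MPa

25.33


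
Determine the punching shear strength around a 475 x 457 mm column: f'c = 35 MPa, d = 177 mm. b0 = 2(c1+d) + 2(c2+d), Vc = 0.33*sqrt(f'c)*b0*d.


b0 = 2*(475 + 177) + 2*(457 + 177) = 2572 mm
Vc = 0.33 * sqrt(35) * 2572 * 177 / 1000
= 888.78 kN

888.78


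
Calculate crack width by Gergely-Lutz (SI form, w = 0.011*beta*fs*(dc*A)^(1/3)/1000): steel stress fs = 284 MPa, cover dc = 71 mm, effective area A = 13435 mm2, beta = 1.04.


w = 0.011 * beta * fs * (dc * A)^(1/3) / 1000
= 0.011 * 1.04 * 284 * (71 * 13435)^(1/3) / 1000
= 0.32 mm

0.32


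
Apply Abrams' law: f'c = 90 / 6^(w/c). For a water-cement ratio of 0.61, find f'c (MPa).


f'c = 90 / 6^0.61
= 90 / 2.983
= 30.17 MPa

30.17


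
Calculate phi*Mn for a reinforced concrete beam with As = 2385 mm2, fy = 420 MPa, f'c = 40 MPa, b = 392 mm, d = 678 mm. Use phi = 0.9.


a = As * fy / (0.85 * f'c * b)
= 2385 * 420 / (0.85 * 40 * 392)
= 75.1576 mm
Mn = As * fy * (d - a/2) / 10^6
= 641.5099 kN-m
phi*Mn = 0.9 * 641.5099 = 577.36 kN-m

577.36


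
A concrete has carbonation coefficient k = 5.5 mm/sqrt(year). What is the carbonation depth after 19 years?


depth = k * sqrt(t)
= 5.5 * sqrt(19)
= 23.97 mm

23.97


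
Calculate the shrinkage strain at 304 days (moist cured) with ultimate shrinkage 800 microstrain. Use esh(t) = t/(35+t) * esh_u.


esh(304) = 304 / (35 + 304) * 800
= 304 / 339 * 800
= 717.4 microstrain

717.4


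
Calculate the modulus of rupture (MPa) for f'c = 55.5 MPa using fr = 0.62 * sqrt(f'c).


fr = 0.62 * sqrt(55.5)
= 4.619 MPa

4.619


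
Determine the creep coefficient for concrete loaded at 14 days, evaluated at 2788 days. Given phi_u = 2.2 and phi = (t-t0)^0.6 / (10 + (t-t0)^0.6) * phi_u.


dt = 2788 - 14 = 2774
phi = 2774^0.6 / (10 + 2774^0.6) * 2.2
= 2.026

2.026


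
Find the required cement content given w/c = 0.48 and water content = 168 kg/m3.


Cement = water / (w/c)
= 168 / 0.48
= 350.0 kg/m3

350.0


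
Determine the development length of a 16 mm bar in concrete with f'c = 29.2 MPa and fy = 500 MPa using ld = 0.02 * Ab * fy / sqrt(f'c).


Ab = pi * 16^2 / 4 = 201.062 mm2
ld = 0.02 * 201.062 * 500 / sqrt(29.2)
= 372.1 mm

372.1


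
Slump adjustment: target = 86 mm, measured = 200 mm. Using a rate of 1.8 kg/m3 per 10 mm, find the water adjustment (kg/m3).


Difference = 86 - 200 = -114 mm
Water adjustment = -114 * 1.8 / 10 = -20.5 kg/m3

-20.5


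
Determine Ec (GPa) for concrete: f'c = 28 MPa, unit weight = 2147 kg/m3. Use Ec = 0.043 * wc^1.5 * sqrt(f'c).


Ec = 0.043 * 2147^1.5 * sqrt(28) / 1000
= 22.64 GPa

22.64


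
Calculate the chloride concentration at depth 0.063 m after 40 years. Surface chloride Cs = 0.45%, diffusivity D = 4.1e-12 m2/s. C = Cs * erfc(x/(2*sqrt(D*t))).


t_seconds = 40 * 365.25 * 24 * 3600 = 1262304000.0 s
arg = 0.063 / (2 * sqrt(4.1e-12 * 1262304000.0))
= 0.4379
erfc(0.4379) = 0.5358
C = 0.45 * 0.5358 = 0.2411%

0.2411


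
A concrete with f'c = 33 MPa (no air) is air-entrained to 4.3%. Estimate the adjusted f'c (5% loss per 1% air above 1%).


Strength loss = (4.3 - 1) * 5 = 16.5%
f'c = 33 * (1 - 16.5/100)
= 27.55 MPa

27.55


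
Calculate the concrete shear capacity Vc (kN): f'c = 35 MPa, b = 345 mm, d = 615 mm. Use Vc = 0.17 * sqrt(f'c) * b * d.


Vc = 0.17 * sqrt(35) * 345 * 615 / 1000
= 213.39 kN

213.39


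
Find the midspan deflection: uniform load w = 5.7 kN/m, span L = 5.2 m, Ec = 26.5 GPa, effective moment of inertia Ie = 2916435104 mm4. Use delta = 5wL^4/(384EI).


Convert: L = 5.2 m = 5200 mm, Ec = 26.5 GPa = 26500 MPa
delta = 5 * 5.7 * 5200^4 / (384 * 26500 * 2916435104)
= 0.7 mm

0.7


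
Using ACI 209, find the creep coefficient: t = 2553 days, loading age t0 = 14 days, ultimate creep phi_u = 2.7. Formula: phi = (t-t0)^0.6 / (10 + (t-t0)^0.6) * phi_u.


dt = 2553 - 14 = 2539
phi = 2539^0.6 / (10 + 2539^0.6) * 2.7
= 2.476

2.476


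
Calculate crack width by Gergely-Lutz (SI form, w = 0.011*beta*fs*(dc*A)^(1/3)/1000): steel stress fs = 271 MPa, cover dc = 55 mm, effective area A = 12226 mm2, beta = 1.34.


w = 0.011 * beta * fs * (dc * A)^(1/3) / 1000
= 0.011 * 1.34 * 271 * (55 * 12226)^(1/3) / 1000
= 0.35 mm

0.35


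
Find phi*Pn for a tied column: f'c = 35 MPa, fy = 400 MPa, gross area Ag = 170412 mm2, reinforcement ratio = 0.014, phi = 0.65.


Ast = rho * Ag = 0.014 * 170412 = 2385.768 mm2
phi*Pn = 0.65 * 0.80 * (0.85 * 35 * (170412 - 2385.768) + 400 * 2385.768) / 1000
= 3095.61 kN

3095.61


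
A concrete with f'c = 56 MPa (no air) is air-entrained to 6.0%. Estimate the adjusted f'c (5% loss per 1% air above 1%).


Strength loss = (6.0 - 1) * 5 = 25.0%
f'c = 56 * (1 - 25.0/100)
= 42.0 MPa

42.0


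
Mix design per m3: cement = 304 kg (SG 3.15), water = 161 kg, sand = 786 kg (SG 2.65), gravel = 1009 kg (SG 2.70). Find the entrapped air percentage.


Vol cement = 304 / (3.15 * 1000) = 0.096508 m3
Vol water = 161 / 1000 = 0.161 m3
Vol sand = 786 / (2.65 * 1000) = 0.296604 m3
Vol gravel = 1009 / (2.70 * 1000) = 0.373704 m3
Total solid + water volume = 0.927815 m3
Air = (1 - 0.927815) * 100 = 7.22%

7.22


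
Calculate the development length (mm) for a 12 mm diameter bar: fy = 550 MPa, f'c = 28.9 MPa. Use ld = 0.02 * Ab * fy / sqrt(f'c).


Ab = pi * 12^2 / 4 = 113.097 mm2
ld = 0.02 * 113.097 * 550 / sqrt(28.9)
= 231.4 mm

231.4


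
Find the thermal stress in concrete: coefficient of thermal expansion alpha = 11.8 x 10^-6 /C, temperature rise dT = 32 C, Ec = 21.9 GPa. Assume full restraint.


sigma = alpha * dT * Ec
= 11.8e-6 * 32 * 21.9 * 1000
= 8.269 MPa

8.269


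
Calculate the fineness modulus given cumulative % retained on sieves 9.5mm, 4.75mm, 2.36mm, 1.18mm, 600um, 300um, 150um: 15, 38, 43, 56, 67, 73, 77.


FM = sum(cumulative % retained) / 100
= 369 / 100
= 3.69

3.69


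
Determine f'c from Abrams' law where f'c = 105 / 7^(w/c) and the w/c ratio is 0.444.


f'c = 105 / 7^0.444
= 105 / 2.373
= 44.26 MPa

44.26


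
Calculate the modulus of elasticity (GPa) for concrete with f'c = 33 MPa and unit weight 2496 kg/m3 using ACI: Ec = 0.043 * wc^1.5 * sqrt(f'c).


Ec = 0.043 * 2496^1.5 * sqrt(33) / 1000
= 30.8 GPa

30.8


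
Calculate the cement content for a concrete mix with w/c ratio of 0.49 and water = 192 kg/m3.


Cement = water / (w/c)
= 192 / 0.49
= 391.8 kg/m3

391.8


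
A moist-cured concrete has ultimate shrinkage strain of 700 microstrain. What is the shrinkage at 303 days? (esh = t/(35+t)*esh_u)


esh(303) = 303 / (35 + 303) * 700
= 303 / 338 * 700
= 627.5 microstrain

627.5


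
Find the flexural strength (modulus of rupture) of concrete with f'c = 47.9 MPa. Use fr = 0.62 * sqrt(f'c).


fr = 0.62 * sqrt(47.9)
= 4.291 MPa

4.291


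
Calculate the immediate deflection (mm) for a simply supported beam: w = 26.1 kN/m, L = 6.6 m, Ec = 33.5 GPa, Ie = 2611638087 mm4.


Convert: L = 6.6 m = 6600 mm, Ec = 33.5 GPa = 33500 MPa
delta = 5 * 26.1 * 6600^4 / (384 * 33500 * 2611638087)
= 7.37 mm

7.37


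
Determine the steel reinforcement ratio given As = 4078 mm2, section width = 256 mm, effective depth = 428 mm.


rho = As / (b * d)
= 4078 / (256 * 428)
= 0.0372

0.0372


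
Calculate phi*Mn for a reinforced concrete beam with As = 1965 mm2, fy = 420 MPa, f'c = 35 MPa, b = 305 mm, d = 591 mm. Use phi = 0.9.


a = As * fy / (0.85 * f'c * b)
= 1965 * 420 / (0.85 * 35 * 305)
= 90.9547 mm
Mn = As * fy * (d - a/2) / 10^6
= 450.2199 kN-m
phi*Mn = 0.9 * 450.2199 = 405.2 kN-m

405.2


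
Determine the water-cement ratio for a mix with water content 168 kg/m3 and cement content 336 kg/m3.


w/c = water / cement
w/c = 168 / 336 = 0.5

0.5


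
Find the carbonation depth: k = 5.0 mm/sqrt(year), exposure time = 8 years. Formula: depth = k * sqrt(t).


depth = k * sqrt(t)
= 5.0 * sqrt(8)
= 14.14 mm

14.14


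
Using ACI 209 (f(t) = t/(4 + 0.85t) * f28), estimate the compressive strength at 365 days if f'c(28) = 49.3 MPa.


f(365) = 365 / (4 + 0.85 * 365) * 49.3
= 365 / 314.25 * 49.3
= 57.26 MPa

57.26


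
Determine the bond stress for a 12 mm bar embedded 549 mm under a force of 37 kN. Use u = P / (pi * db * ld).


u = P / (pi * db * ld)
= 37 * 1000 / (pi * 12 * 549)
= 1.788 MPa

1.788


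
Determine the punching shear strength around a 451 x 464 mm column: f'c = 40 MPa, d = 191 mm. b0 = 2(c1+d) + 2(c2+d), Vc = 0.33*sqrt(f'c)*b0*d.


b0 = 2*(451 + 191) + 2*(464 + 191) = 2594 mm
Vc = 0.33 * sqrt(40) * 2594 * 191 / 1000
= 1034.06 kN

1034.06


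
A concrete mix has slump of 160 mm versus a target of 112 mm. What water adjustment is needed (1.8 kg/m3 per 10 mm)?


Difference = 112 - 160 = -48 mm
Water adjustment = -48 * 1.8 / 10 = -8.6 kg/m3

-8.6


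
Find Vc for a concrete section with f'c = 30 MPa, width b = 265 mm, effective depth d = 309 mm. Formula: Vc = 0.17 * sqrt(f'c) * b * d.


Vc = 0.17 * sqrt(30) * 265 * 309 / 1000
= 76.25 kN

76.25


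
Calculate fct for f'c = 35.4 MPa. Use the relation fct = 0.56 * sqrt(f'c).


fct = 0.56 * sqrt(35.4)
= 0.56 * 5.95
= 3.332 MPa

3.332


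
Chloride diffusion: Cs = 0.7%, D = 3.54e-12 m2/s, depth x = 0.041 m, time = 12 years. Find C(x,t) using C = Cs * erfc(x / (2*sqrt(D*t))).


t_seconds = 12 * 365.25 * 24 * 3600 = 378691200.0 s
arg = 0.041 / (2 * sqrt(3.54e-12 * 378691200.0))
= 0.5599
erfc(0.5599) = 0.4285
C = 0.7 * 0.4285 = 0.2999%

0.2999


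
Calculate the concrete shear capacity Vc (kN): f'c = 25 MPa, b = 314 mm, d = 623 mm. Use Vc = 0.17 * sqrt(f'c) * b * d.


Vc = 0.17 * sqrt(25) * 314 * 623 / 1000
= 166.28 kN

166.28


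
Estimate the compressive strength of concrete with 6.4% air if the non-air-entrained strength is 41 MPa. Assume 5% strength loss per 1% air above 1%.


Strength loss = (6.4 - 1) * 5 = 27.0%
f'c = 41 * (1 - 27.0/100)
= 29.93 MPa

29.93


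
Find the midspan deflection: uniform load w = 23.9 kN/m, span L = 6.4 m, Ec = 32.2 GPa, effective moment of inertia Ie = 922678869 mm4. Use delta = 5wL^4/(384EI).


Convert: L = 6.4 m = 6400 mm, Ec = 32.2 GPa = 32200 MPa
delta = 5 * 23.9 * 6400^4 / (384 * 32200 * 922678869)
= 17.57 mm

17.57


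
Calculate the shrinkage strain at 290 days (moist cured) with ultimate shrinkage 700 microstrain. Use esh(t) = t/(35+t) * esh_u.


esh(290) = 290 / (35 + 290) * 700
= 290 / 325 * 700
= 624.6 microstrain

624.6


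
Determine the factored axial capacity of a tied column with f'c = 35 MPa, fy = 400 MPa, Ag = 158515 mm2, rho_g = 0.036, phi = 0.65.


Ast = rho * Ag = 0.036 * 158515 = 5706.54 mm2
phi*Pn = 0.65 * 0.80 * (0.85 * 35 * (158515 - 5706.54) + 400 * 5706.54) / 1000
= 3550.91 kN

3550.91


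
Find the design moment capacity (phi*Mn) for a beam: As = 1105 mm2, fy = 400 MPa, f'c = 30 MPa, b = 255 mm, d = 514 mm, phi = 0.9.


a = As * fy / (0.85 * f'c * b)
= 1105 * 400 / (0.85 * 30 * 255)
= 67.9739 mm
Mn = As * fy * (d - a/2) / 10^6
= 212.1658 kN-m
phi*Mn = 0.9 * 212.1658 = 190.95 kN-m

190.95


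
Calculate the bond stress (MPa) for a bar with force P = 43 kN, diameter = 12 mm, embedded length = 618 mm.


u = P / (pi * db * ld)
= 43 * 1000 / (pi * 12 * 618)
= 1.846 MPa

1.846


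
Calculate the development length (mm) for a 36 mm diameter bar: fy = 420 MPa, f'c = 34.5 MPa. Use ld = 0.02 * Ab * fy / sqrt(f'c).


Ab = pi * 36^2 / 4 = 1017.876 mm2
ld = 0.02 * 1017.876 * 420 / sqrt(34.5)
= 1455.7 mm

1455.7


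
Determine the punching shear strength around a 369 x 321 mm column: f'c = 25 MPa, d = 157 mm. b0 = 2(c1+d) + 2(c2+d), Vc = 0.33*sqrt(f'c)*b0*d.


b0 = 2*(369 + 157) + 2*(321 + 157) = 2008 mm
Vc = 0.33 * sqrt(25) * 2008 * 157 / 1000
= 520.17 kN

520.17


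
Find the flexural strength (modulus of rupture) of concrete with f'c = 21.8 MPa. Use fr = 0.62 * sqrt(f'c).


fr = 0.62 * sqrt(21.8)
= 2.895 MPa

2.895


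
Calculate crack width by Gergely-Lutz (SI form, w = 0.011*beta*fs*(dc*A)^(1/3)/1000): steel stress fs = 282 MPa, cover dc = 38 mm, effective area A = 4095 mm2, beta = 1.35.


w = 0.011 * beta * fs * (dc * A)^(1/3) / 1000
= 0.011 * 1.35 * 282 * (38 * 4095)^(1/3) / 1000
= 0.225 mm

0.225


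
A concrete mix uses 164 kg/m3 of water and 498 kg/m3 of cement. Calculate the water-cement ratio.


w/c = water / cement
w/c = 164 / 498 = 0.329

0.329


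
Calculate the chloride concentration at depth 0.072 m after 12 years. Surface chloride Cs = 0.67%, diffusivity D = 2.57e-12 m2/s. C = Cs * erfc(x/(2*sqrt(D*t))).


t_seconds = 12 * 365.25 * 24 * 3600 = 378691200.0 s
arg = 0.072 / (2 * sqrt(2.57e-12 * 378691200.0))
= 1.154
erfc(1.154) = 0.1027
C = 0.67 * 0.1027 = 0.0688%

0.0688


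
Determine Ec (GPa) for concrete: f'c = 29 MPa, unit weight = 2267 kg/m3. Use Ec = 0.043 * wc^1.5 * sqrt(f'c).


Ec = 0.043 * 2267^1.5 * sqrt(29) / 1000
= 24.99 GPa

24.99


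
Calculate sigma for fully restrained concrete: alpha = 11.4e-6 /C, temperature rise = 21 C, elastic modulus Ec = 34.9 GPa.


sigma = alpha * dT * Ec
= 11.4e-6 * 21 * 34.9 * 1000
= 8.355 MPa

8.355


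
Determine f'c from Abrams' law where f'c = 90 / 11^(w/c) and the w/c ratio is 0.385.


f'c = 90 / 11^0.385
= 90 / 2.517
= 35.75 MPa

35.75


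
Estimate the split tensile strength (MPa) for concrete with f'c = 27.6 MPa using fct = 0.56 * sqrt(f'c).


fct = 0.56 * sqrt(27.6)
= 0.56 * 5.254
= 2.942 MPa

2.942


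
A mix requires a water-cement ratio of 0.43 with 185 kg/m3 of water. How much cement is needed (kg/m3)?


Cement = water / (w/c)
= 185 / 0.43
= 430.2 kg/m3

430.2


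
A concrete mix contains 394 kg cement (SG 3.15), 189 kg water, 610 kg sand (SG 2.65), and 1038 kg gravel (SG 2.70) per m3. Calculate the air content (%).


Vol cement = 394 / (3.15 * 1000) = 0.125079 m3
Vol water = 189 / 1000 = 0.189 m3
Vol sand = 610 / (2.65 * 1000) = 0.230189 m3
Vol gravel = 1038 / (2.70 * 1000) = 0.384444 m3
Total solid + water volume = 0.928712 m3
Air = (1 - 0.928712) * 100 = 7.13%

7.13


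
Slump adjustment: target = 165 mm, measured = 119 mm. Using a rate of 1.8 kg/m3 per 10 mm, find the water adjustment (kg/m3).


Difference = 165 - 119 = 46 mm
Water adjustment = 46 * 1.8 / 10 = 8.3 kg/m3

8.3


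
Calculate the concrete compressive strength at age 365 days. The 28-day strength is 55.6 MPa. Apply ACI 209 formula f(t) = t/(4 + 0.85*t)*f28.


f(365) = 365 / (4 + 0.85 * 365) * 55.6
= 365 / 314.25 * 55.6
= 64.58 MPa

64.58


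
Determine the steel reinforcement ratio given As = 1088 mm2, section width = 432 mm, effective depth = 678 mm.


rho = As / (b * d)
= 1088 / (432 * 678)
= 0.0037

0.0037


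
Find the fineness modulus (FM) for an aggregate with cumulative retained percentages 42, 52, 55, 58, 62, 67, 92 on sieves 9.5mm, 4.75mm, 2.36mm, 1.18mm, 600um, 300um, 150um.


FM = sum(cumulative % retained) / 100
= 428 / 100
= 4.28

4.28


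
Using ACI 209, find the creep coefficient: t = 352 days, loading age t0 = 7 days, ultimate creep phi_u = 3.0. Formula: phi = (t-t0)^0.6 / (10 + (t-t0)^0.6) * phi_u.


dt = 352 - 7 = 345
phi = 345^0.6 / (10 + 345^0.6) * 3.0
= 2.307

2.307


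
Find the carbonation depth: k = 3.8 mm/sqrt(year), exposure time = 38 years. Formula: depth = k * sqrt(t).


depth = k * sqrt(t)
= 3.8 * sqrt(38)
= 23.42 mm

23.42


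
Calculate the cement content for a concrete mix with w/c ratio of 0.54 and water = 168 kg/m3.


Cement = water / (w/c)
= 168 / 0.54
= 311.1 kg/m3

311.1


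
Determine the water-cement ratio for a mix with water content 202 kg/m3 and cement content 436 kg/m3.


w/c = water / cement
w/c = 202 / 436 = 0.463

0.463


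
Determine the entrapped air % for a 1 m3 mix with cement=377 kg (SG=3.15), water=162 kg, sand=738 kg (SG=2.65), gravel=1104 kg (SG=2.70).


Vol cement = 377 / (3.15 * 1000) = 0.119683 m3
Vol water = 162 / 1000 = 0.162 m3
Vol sand = 738 / (2.65 * 1000) = 0.278491 m3
Vol gravel = 1104 / (2.70 * 1000) = 0.408889 m3
Total solid + water volume = 0.969062 m3
Air = (1 - 0.969062) * 100 = 3.09%

3.09


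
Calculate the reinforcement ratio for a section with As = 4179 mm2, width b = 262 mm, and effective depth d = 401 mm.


rho = As / (b * d)
= 4179 / (262 * 401)
= 0.0398

0.0398


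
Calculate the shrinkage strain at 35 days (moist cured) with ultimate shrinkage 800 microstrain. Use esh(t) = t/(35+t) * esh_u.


esh(35) = 35 / (35 + 35) * 800
= 35 / 70 * 800
= 400.0 microstrain

400.0


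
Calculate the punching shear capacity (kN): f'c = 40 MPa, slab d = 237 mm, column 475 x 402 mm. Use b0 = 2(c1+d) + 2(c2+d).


b0 = 2*(475 + 237) + 2*(402 + 237) = 2702 mm
Vc = 0.33 * sqrt(40) * 2702 * 237 / 1000
= 1336.53 kN

1336.53


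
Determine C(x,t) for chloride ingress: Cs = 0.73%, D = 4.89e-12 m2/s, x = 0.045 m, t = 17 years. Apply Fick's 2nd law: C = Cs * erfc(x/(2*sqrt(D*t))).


t_seconds = 17 * 365.25 * 24 * 3600 = 536479200.0 s
arg = 0.045 / (2 * sqrt(4.89e-12 * 536479200.0))
= 0.4393
erfc(0.4393) = 0.5344
C = 0.73 * 0.5344 = 0.3901%

0.3901


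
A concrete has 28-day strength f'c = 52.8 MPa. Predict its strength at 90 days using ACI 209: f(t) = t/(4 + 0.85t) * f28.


f(90) = 90 / (4 + 0.85 * 90) * 52.8
= 90 / 80.5 * 52.8
= 59.03 MPa

59.03


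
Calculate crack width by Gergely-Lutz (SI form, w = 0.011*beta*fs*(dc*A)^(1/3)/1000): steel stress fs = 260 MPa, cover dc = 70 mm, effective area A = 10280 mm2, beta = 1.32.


w = 0.011 * beta * fs * (dc * A)^(1/3) / 1000
= 0.011 * 1.32 * 260 * (70 * 10280)^(1/3) / 1000
= 0.338 mm

0.338


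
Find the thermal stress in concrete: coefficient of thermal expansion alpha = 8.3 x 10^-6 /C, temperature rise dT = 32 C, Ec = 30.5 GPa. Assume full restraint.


sigma = alpha * dT * Ec
= 8.3e-6 * 32 * 30.5 * 1000
= 8.101 MPa

8.101


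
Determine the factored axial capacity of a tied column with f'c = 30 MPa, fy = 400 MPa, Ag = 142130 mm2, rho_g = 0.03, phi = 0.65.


Ast = rho * Ag = 0.03 * 142130 = 4263.9 mm2
phi*Pn = 0.65 * 0.80 * (0.85 * 30 * (142130 - 4263.9) + 400 * 4263.9) / 1000
= 2715.0 kN

2715.0


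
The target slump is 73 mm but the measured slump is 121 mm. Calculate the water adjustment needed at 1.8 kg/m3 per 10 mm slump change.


Difference = 73 - 121 = -48 mm
Water adjustment = -48 * 1.8 / 10 = -8.6 kg/m3

-8.6


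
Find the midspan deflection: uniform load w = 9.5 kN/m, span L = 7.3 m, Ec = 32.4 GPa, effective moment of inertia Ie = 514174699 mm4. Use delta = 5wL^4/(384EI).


Convert: L = 7.3 m = 7300 mm, Ec = 32.4 GPa = 32400 MPa
delta = 5 * 9.5 * 7300^4 / (384 * 32400 * 514174699)
= 21.09 mm

21.09


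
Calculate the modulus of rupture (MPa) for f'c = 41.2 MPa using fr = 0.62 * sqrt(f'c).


fr = 0.62 * sqrt(41.2)
= 3.98 MPa

3.98


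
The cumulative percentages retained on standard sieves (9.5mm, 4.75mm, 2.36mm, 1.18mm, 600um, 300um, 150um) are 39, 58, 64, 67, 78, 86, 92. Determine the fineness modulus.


FM = sum(cumulative % retained) / 100
= 484 / 100
= 4.84

4.84


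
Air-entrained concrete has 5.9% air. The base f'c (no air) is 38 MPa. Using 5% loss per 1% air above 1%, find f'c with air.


Strength loss = (5.9 - 1) * 5 = 24.5%
f'c = 38 * (1 - 24.5/100)
= 28.69 MPa

28.69


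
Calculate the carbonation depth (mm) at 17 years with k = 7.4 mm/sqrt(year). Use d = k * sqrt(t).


depth = k * sqrt(t)
= 7.4 * sqrt(17)
= 30.51 mm

30.51


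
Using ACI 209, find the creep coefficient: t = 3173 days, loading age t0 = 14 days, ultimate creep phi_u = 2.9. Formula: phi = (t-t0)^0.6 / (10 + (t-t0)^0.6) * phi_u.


dt = 3173 - 14 = 3159
phi = 3159^0.6 / (10 + 3159^0.6) * 2.9
= 2.686

2.686


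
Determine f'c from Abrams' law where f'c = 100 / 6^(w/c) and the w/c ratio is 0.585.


f'c = 100 / 6^0.585
= 100 / 2.852
= 35.06 MPa

35.06


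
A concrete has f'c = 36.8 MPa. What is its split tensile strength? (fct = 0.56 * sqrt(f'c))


fct = 0.56 * sqrt(36.8)
= 0.56 * 6.066
= 3.397 MPa

3.397


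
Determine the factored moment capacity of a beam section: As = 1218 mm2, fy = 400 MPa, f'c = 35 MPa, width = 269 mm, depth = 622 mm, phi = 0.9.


a = As * fy / (0.85 * f'c * b)
= 1218 * 400 / (0.85 * 35 * 269)
= 60.8791 mm
Mn = As * fy * (d - a/2) / 10^6
= 288.2083 kN-m
phi*Mn = 0.9 * 288.2083 = 259.39 kN-m

259.39


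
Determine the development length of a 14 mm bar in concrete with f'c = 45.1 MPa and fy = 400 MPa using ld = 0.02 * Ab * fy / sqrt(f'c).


Ab = pi * 14^2 / 4 = 153.938 mm2
ld = 0.02 * 153.938 * 400 / sqrt(45.1)
= 183.4 mm

183.4
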